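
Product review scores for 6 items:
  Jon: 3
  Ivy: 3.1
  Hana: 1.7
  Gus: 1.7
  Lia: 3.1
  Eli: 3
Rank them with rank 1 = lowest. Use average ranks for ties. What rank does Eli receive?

Sorted (ascending): 1.7, 1.7, 3, 3, 3.1, 3.1
The 2 values of 1.7 occupy positions 1–2 → average rank (1+2)/2 = 1.5.
The 2 values of 3 occupy positions 3–4 → average rank (3+4)/2 = 3.5.
The 2 values of 3.1 occupy positions 5–6 → average rank (5+6)/2 = 5.5.
Eli has value 3 → rank 3.5.

3.5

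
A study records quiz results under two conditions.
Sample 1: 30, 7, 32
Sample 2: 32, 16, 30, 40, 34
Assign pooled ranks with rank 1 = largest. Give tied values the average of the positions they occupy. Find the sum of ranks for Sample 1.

Sorted (descending): 40, 34, 32, 32, 30, 30, 16, 7
The 2 values of 32 occupy positions 3–4 → average rank (3+4)/2 = 3.5.
The 2 values of 30 occupy positions 5–6 → average rank (5+6)/2 = 5.5.
Sample 1 values → pooled ranks: 30→5.5, 7→8, 32→3.5
Rank sum = 5.5 + 8 + 3.5 = 17

17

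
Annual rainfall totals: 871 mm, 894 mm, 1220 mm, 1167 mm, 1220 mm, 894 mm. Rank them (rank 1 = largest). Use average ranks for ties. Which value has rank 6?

871

Sorted (descending): 1220, 1220, 1167, 894, 894, 871
The 2 values of 1220 occupy positions 1–2 → average rank (1+2)/2 = 1.5.
The 2 values of 894 occupy positions 4–5 → average rank (4+5)/2 = 4.5.
Rank 6 → value 871.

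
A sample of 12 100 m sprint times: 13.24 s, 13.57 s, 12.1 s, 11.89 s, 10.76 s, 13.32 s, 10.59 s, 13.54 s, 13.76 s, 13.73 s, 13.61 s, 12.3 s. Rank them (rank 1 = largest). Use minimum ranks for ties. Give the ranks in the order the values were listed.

Sorted (descending): 13.76, 13.73, 13.61, 13.57, 13.54, 13.32, 13.24, 12.3, 12.1, 11.89, 10.76, 10.59
No ties — each value takes its position as its rank.

7, 4, 9, 10, 11, 6, 12, 5, 1, 2, 3, 8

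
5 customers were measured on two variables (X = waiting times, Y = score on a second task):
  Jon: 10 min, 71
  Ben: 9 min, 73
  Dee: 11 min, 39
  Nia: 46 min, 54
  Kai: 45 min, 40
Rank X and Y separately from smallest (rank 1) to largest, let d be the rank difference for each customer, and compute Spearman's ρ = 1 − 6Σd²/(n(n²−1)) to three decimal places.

Ranks of variable 1: 2, 1, 3, 5, 4
Ranks of variable 2: 4, 5, 1, 3, 2
d = r₁ − r₂: -2, -4, 2, 2, 2
d²: 4, 16, 4, 4, 4; Σd² = 32
ρ = 1 − 6·32/(5·24) = 1 − 192/120 = -0.600

-0.600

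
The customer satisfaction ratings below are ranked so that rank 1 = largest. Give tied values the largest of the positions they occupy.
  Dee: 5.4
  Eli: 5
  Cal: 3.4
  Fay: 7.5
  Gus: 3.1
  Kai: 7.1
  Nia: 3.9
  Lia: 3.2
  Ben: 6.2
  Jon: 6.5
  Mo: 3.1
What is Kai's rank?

Sorted (descending): 7.5, 7.1, 6.5, 6.2, 5.4, 5, 3.9, 3.4, 3.2, 3.1, 3.1
The 2 values of 3.1 occupy positions 10–11 → each gets rank 11.
Kai has value 7.1 → rank 2.

2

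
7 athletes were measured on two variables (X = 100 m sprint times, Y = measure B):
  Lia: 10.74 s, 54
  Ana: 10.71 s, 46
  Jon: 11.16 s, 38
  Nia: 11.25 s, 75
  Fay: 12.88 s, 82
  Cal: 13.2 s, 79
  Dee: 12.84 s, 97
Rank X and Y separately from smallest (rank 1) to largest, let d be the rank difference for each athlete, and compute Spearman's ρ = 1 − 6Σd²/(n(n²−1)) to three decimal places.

Ranks of variable 1: 2, 1, 3, 4, 6, 7, 5
Ranks of variable 2: 3, 2, 1, 4, 6, 5, 7
d = r₁ − r₂: -1, -1, 2, 0, 0, 2, -2
d²: 1, 1, 4, 0, 0, 4, 4; Σd² = 14
ρ = 1 − 6·14/(7·48) = 1 − 84/336 = 0.750

0.750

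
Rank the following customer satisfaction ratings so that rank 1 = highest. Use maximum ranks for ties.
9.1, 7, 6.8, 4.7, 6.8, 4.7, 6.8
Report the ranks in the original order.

1, 2, 5, 7, 5, 7, 5

Sorted (descending): 9.1, 7, 6.8, 6.8, 6.8, 4.7, 4.7
The 3 values of 6.8 occupy positions 3–5 → each gets rank 5.
The 2 values of 4.7 occupy positions 6–7 → each gets rank 7.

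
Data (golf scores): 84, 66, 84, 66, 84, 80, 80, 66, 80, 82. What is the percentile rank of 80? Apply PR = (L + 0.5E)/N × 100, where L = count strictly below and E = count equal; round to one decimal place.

45.0

N = 10.
Strictly below 80: 3. Equal to 80: 3.
PR = (3 + 0.5·3)/10 × 100 = 45.0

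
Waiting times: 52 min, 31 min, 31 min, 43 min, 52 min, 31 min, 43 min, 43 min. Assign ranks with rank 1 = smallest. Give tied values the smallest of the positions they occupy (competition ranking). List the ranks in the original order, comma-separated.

Sorted (ascending): 31, 31, 31, 43, 43, 43, 52, 52
The 3 values of 31 occupy positions 1–3 → each gets rank 1.
The 3 values of 43 occupy positions 4–6 → each gets rank 4.
The 2 values of 52 occupy positions 7–8 → each gets rank 7.

7, 1, 1, 4, 7, 1, 4, 4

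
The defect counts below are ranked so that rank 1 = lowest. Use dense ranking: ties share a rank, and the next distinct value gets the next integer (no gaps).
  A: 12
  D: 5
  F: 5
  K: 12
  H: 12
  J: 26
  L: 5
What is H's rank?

2

Sorted (ascending): 5, 5, 5, 12, 12, 12, 26
The 3 values of 5 share dense rank 1.
The 3 values of 12 share dense rank 2.
Remaining distinct values take the next consecutive integers.
H has value 12 → rank 2.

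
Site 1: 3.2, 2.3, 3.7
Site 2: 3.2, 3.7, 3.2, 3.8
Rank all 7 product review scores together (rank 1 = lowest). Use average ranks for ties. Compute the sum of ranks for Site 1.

Sorted (ascending): 2.3, 3.2, 3.2, 3.2, 3.7, 3.7, 3.8
The 3 values of 3.2 occupy positions 2–4 → average rank 3.
The 2 values of 3.7 occupy positions 5–6 → average rank (5+6)/2 = 5.5.
Site 1 values → pooled ranks: 3.2→3, 2.3→1, 3.7→5.5
Rank sum = 3 + 1 + 5.5 = 9.5

9.5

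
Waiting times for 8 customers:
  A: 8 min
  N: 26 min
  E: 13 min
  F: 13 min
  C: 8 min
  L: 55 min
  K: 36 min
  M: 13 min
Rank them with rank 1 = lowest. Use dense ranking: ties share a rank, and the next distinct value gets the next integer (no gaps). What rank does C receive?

Sorted (ascending): 8, 8, 13, 13, 13, 26, 36, 55
The 2 values of 8 share dense rank 1.
The 3 values of 13 share dense rank 2.
Remaining distinct values take the next consecutive integers.
C has value 8 min → rank 1.

1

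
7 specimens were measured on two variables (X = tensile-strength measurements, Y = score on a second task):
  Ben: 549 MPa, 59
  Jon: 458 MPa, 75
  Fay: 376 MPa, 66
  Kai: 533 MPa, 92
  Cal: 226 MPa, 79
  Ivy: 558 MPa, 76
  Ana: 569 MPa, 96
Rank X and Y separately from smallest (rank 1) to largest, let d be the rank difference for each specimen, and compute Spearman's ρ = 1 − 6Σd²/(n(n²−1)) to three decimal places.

0.286

Ranks of variable 1: 5, 3, 2, 4, 1, 6, 7
Ranks of variable 2: 1, 3, 2, 6, 5, 4, 7
d = r₁ − r₂: 4, 0, 0, -2, -4, 2, 0
d²: 16, 0, 0, 4, 16, 4, 0; Σd² = 40
ρ = 1 − 6·40/(7·48) = 1 − 240/336 = 0.286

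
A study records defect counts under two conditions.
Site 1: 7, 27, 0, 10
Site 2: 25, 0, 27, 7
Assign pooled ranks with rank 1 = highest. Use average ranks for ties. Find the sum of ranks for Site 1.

Sorted (descending): 27, 27, 25, 10, 7, 7, 0, 0
The 2 values of 27 occupy positions 1–2 → average rank (1+2)/2 = 1.5.
The 2 values of 7 occupy positions 5–6 → average rank (5+6)/2 = 5.5.
The 2 values of 0 occupy positions 7–8 → average rank (7+8)/2 = 7.5.
Site 1 values → pooled ranks: 7→5.5, 27→1.5, 0→7.5, 10→4
Rank sum = 5.5 + 1.5 + 7.5 + 4 = 18.5

18.5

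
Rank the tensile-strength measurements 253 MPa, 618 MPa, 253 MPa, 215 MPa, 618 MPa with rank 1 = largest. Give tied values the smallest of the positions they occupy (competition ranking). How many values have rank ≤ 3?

Sorted (descending): 618, 618, 253, 253, 215
The 2 values of 618 occupy positions 1–2 → each gets rank 1.
The 2 values of 253 occupy positions 3–4 → each gets rank 3.
Ranks ≤ 3: {1, 1, 3, 3} → 4 values.

4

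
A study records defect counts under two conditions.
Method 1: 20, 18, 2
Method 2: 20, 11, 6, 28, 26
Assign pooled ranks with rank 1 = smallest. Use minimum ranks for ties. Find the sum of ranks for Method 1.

Sorted (ascending): 2, 6, 11, 18, 20, 20, 26, 28
The 2 values of 20 occupy positions 5–6 → each gets rank 5.
Method 1 values → pooled ranks: 20→5, 18→4, 2→1
Rank sum = 5 + 4 + 1 = 10

10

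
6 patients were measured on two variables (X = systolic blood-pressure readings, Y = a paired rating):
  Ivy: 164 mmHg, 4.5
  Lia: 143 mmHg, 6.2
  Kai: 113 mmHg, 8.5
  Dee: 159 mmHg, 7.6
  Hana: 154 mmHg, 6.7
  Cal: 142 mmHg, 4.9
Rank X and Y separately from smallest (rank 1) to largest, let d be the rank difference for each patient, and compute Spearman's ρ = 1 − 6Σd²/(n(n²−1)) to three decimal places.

-0.429

Ranks of variable 1: 6, 3, 1, 5, 4, 2
Ranks of variable 2: 1, 3, 6, 5, 4, 2
d = r₁ − r₂: 5, 0, -5, 0, 0, 0
d²: 25, 0, 25, 0, 0, 0; Σd² = 50
ρ = 1 − 6·50/(6·35) = 1 − 300/210 = -0.429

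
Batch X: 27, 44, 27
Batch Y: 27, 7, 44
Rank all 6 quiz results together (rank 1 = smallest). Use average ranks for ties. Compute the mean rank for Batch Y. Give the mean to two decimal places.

3.17

Sorted (ascending): 7, 27, 27, 27, 44, 44
The 3 values of 27 occupy positions 2–4 → average rank 3.
The 2 values of 44 occupy positions 5–6 → average rank (5+6)/2 = 5.5.
Batch Y values → pooled ranks: 27→3, 7→1, 44→5.5
Mean rank = (3 + 1 + 5.5) / 3 = 3.17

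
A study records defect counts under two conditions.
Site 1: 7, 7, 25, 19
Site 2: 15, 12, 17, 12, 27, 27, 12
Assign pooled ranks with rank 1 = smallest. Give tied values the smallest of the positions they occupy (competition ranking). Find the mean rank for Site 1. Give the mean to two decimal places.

Sorted (ascending): 7, 7, 12, 12, 12, 15, 17, 19, 25, 27, 27
The 2 values of 7 occupy positions 1–2 → each gets rank 1.
The 3 values of 12 occupy positions 3–5 → each gets rank 3.
The 2 values of 27 occupy positions 10–11 → each gets rank 10.
Site 1 values → pooled ranks: 7→1, 7→1, 25→9, 19→8
Mean rank = (1 + 1 + 9 + 8) / 4 = 4.75

4.75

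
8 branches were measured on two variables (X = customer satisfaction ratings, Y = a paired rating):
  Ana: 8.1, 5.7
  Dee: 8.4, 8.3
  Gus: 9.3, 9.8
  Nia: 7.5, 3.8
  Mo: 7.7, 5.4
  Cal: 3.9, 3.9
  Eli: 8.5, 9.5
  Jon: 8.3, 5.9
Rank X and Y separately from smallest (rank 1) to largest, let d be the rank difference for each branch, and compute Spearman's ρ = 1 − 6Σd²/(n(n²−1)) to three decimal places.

0.976

Ranks of variable 1: 4, 6, 8, 2, 3, 1, 7, 5
Ranks of variable 2: 4, 6, 8, 1, 3, 2, 7, 5
d = r₁ − r₂: 0, 0, 0, 1, 0, -1, 0, 0
d²: 0, 0, 0, 1, 0, 1, 0, 0; Σd² = 2
ρ = 1 − 6·2/(8·63) = 1 − 12/504 = 0.976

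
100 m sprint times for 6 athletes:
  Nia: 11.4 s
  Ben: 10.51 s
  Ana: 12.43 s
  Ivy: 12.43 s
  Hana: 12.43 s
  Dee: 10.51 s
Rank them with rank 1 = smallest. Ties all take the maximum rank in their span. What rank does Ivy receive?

6

Sorted (ascending): 10.51, 10.51, 11.4, 12.43, 12.43, 12.43
The 2 values of 10.51 occupy positions 1–2 → each gets rank 2.
The 3 values of 12.43 occupy positions 4–6 → each gets rank 6.
Ivy has value 12.43 s → rank 6.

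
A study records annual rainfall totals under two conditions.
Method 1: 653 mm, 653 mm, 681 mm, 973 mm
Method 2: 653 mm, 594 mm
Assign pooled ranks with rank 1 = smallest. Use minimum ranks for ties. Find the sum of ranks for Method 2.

Sorted (ascending): 594, 653, 653, 653, 681, 973
The 3 values of 653 occupy positions 2–4 → each gets rank 2.
Method 2 values → pooled ranks: 653→2, 594→1
Rank sum = 2 + 1 = 3

3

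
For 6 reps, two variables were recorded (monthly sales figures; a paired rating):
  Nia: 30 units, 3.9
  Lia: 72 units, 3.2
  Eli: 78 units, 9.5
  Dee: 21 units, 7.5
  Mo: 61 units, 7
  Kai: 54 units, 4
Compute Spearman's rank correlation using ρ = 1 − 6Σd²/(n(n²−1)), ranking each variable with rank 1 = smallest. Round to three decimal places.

0.086

Ranks of variable 1: 2, 5, 6, 1, 4, 3
Ranks of variable 2: 2, 1, 6, 5, 4, 3
d = r₁ − r₂: 0, 4, 0, -4, 0, 0
d²: 0, 16, 0, 16, 0, 0; Σd² = 32
ρ = 1 − 6·32/(6·35) = 1 − 192/210 = 0.086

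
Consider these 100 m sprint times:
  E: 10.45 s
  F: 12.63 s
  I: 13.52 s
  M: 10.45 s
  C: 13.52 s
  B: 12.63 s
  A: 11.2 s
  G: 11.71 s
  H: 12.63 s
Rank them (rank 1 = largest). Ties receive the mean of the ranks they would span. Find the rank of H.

Sorted (descending): 13.52, 13.52, 12.63, 12.63, 12.63, 11.71, 11.2, 10.45, 10.45
The 2 values of 13.52 occupy positions 1–2 → average rank (1+2)/2 = 1.5.
The 3 values of 12.63 occupy positions 3–5 → average rank 4.
The 2 values of 10.45 occupy positions 8–9 → average rank (8+9)/2 = 8.5.
H has value 12.63 s → rank 4.

4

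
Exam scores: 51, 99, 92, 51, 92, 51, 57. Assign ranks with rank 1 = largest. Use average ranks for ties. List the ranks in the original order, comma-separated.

6, 1, 2.5, 6, 2.5, 6, 4

Sorted (descending): 99, 92, 92, 57, 51, 51, 51
The 2 values of 92 occupy positions 2–3 → average rank (2+3)/2 = 2.5.
The 3 values of 51 occupy positions 5–7 → average rank 6.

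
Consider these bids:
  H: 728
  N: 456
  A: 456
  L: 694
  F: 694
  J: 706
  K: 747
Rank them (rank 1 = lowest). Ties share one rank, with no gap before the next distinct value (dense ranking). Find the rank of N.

1

Sorted (ascending): 456, 456, 694, 694, 706, 728, 747
The 2 values of 456 share dense rank 1.
The 2 values of 694 share dense rank 2.
Remaining distinct values take the next consecutive integers.
N has value 456 → rank 1.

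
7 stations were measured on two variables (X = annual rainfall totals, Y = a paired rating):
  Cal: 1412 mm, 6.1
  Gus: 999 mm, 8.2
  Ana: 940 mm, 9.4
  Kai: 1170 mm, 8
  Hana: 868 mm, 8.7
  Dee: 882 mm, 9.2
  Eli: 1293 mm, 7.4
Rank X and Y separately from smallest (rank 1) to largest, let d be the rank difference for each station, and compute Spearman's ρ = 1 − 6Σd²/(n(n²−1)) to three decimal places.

-0.857

Ranks of variable 1: 7, 4, 3, 5, 1, 2, 6
Ranks of variable 2: 1, 4, 7, 3, 5, 6, 2
d = r₁ − r₂: 6, 0, -4, 2, -4, -4, 4
d²: 36, 0, 16, 4, 16, 16, 16; Σd² = 104
ρ = 1 − 6·104/(7·48) = 1 − 624/336 = -0.857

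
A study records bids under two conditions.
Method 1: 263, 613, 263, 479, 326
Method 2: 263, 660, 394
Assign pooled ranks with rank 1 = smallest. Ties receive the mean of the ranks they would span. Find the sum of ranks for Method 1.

21

Sorted (ascending): 263, 263, 263, 326, 394, 479, 613, 660
The 3 values of 263 occupy positions 1–3 → average rank 2.
Method 1 values → pooled ranks: 263→2, 613→7, 263→2, 479→6, 326→4
Rank sum = 2 + 7 + 2 + 6 + 4 = 21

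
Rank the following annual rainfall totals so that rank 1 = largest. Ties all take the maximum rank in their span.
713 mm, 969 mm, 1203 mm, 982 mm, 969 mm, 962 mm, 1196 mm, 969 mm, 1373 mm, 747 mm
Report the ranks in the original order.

Sorted (descending): 1373, 1203, 1196, 982, 969, 969, 969, 962, 747, 713
The 3 values of 969 occupy positions 5–7 → each gets rank 7.

10, 7, 2, 4, 7, 8, 3, 7, 1, 9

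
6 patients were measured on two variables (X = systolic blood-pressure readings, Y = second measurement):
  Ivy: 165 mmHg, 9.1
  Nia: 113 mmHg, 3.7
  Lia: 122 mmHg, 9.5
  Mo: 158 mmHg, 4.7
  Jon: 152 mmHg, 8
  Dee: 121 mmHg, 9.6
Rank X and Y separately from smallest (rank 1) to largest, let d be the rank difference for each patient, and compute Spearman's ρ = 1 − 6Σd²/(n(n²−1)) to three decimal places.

0.029

Ranks of variable 1: 6, 1, 3, 5, 4, 2
Ranks of variable 2: 4, 1, 5, 2, 3, 6
d = r₁ − r₂: 2, 0, -2, 3, 1, -4
d²: 4, 0, 4, 9, 1, 16; Σd² = 34
ρ = 1 − 6·34/(6·35) = 1 − 204/210 = 0.029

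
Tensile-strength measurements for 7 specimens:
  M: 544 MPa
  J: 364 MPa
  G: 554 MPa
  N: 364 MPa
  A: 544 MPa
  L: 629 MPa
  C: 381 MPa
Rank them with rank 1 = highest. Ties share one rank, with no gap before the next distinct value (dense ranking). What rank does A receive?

3

Sorted (descending): 629, 554, 544, 544, 381, 364, 364
The 2 values of 544 share dense rank 3.
The 2 values of 364 share dense rank 5.
Remaining distinct values take the next consecutive integers.
A has value 544 MPa → rank 3.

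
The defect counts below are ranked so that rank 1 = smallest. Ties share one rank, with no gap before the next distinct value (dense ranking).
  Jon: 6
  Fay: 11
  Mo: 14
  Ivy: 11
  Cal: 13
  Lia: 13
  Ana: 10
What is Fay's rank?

Sorted (ascending): 6, 10, 11, 11, 13, 13, 14
The 2 values of 11 share dense rank 3.
The 2 values of 13 share dense rank 4.
Remaining distinct values take the next consecutive integers.
Fay has value 11 → rank 3.

3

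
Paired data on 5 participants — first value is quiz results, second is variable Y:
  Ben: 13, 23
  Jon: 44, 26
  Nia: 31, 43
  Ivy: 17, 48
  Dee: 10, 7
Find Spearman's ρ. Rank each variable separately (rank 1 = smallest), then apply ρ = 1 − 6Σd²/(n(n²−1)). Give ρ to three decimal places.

Ranks of variable 1: 2, 5, 4, 3, 1
Ranks of variable 2: 2, 3, 4, 5, 1
d = r₁ − r₂: 0, 2, 0, -2, 0
d²: 0, 4, 0, 4, 0; Σd² = 8
ρ = 1 − 6·8/(5·24) = 1 − 48/120 = 0.600

0.600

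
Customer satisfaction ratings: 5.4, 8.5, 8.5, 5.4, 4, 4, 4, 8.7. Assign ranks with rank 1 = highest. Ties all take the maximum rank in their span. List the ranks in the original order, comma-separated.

Sorted (descending): 8.7, 8.5, 8.5, 5.4, 5.4, 4, 4, 4
The 2 values of 8.5 occupy positions 2–3 → each gets rank 3.
The 2 values of 5.4 occupy positions 4–5 → each gets rank 5.
The 3 values of 4 occupy positions 6–8 → each gets rank 8.

5, 3, 3, 5, 8, 8, 8, 1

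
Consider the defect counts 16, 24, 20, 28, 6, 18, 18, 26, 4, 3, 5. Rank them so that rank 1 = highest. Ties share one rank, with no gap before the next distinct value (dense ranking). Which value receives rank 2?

26

Sorted (descending): 28, 26, 24, 20, 18, 18, 16, 6, 5, 4, 3
The 2 values of 18 share dense rank 5.
Remaining distinct values take the next consecutive integers.
Rank 2 → value 26.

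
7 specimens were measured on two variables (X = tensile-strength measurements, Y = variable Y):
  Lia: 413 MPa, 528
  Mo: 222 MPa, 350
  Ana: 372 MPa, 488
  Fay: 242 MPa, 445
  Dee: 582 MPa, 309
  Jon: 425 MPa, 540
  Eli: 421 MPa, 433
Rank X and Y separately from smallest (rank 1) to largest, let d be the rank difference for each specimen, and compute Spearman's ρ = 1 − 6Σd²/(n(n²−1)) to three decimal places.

Ranks of variable 1: 4, 1, 3, 2, 7, 6, 5
Ranks of variable 2: 6, 2, 5, 4, 1, 7, 3
d = r₁ − r₂: -2, -1, -2, -2, 6, -1, 2
d²: 4, 1, 4, 4, 36, 1, 4; Σd² = 54
ρ = 1 − 6·54/(7·48) = 1 − 324/336 = 0.036

0.036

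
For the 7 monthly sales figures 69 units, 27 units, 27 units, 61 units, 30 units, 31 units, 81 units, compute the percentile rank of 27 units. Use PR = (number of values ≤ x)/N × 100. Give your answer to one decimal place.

N = 7.
Strictly below 27: 0. Equal to 27: 2.
PR = 2/7 × 100 = 28.6

28.6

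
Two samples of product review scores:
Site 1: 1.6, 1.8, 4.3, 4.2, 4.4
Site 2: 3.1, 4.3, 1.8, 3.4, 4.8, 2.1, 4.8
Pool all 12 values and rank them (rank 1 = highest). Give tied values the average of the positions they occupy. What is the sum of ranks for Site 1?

Sorted (descending): 4.8, 4.8, 4.4, 4.3, 4.3, 4.2, 3.4, 3.1, 2.1, 1.8, 1.8, 1.6
The 2 values of 4.8 occupy positions 1–2 → average rank (1+2)/2 = 1.5.
The 2 values of 4.3 occupy positions 4–5 → average rank (4+5)/2 = 4.5.
The 2 values of 1.8 occupy positions 10–11 → average rank (10+11)/2 = 10.5.
Site 1 values → pooled ranks: 1.6→12, 1.8→10.5, 4.3→4.5, 4.2→6, 4.4→3
Rank sum = 12 + 10.5 + 4.5 + 6 + 3 = 36

36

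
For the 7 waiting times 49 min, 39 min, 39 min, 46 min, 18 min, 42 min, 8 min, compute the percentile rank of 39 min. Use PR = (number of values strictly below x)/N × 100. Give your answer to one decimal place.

28.6

N = 7.
Strictly below 39: 2. Equal to 39: 2.
PR = 2/7 × 100 = 28.6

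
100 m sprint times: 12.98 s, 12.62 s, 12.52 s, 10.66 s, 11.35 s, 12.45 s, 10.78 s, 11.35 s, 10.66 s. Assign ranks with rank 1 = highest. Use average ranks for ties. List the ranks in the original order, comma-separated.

1, 2, 3, 8.5, 5.5, 4, 7, 5.5, 8.5

Sorted (descending): 12.98, 12.62, 12.52, 12.45, 11.35, 11.35, 10.78, 10.66, 10.66
The 2 values of 11.35 occupy positions 5–6 → average rank (5+6)/2 = 5.5.
The 2 values of 10.66 occupy positions 8–9 → average rank (8+9)/2 = 8.5.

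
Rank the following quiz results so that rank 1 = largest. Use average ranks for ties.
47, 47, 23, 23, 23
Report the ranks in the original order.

1.5, 1.5, 4, 4, 4

Sorted (descending): 47, 47, 23, 23, 23
The 2 values of 47 occupy positions 1–2 → average rank (1+2)/2 = 1.5.
The 3 values of 23 occupy positions 3–5 → average rank 4.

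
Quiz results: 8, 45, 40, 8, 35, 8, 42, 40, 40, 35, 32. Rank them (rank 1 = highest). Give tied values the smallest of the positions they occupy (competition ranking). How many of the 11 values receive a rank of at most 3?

5

Sorted (descending): 45, 42, 40, 40, 40, 35, 35, 32, 8, 8, 8
The 3 values of 40 occupy positions 3–5 → each gets rank 3.
The 2 values of 35 occupy positions 6–7 → each gets rank 6.
The 3 values of 8 occupy positions 9–11 → each gets rank 9.
Ranks ≤ 3: {1, 2, 3, 3, 3} → 5 values.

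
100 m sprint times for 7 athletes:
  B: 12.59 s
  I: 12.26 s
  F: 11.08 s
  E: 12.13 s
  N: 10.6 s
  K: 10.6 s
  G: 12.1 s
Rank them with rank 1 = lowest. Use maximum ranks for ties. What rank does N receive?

Sorted (ascending): 10.6, 10.6, 11.08, 12.1, 12.13, 12.26, 12.59
The 2 values of 10.6 occupy positions 1–2 → each gets rank 2.
N has value 10.6 s → rank 2.

2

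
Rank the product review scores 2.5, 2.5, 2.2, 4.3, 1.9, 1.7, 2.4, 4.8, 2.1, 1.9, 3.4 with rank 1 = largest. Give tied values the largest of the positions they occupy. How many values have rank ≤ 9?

8

Sorted (descending): 4.8, 4.3, 3.4, 2.5, 2.5, 2.4, 2.2, 2.1, 1.9, 1.9, 1.7
The 2 values of 2.5 occupy positions 4–5 → each gets rank 5.
The 2 values of 1.9 occupy positions 9–10 → each gets rank 10.
Ranks ≤ 9: {1, 2, 3, 5, 5, 6, 7, 8} → 8 values.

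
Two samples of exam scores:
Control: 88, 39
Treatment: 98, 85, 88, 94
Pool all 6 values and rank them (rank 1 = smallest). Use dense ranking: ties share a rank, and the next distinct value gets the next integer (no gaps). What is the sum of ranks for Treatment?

14

Sorted (ascending): 39, 85, 88, 88, 94, 98
The 2 values of 88 share dense rank 3.
Remaining distinct values take the next consecutive integers.
Treatment values → pooled ranks: 98→5, 85→2, 88→3, 94→4
Rank sum = 5 + 2 + 3 + 4 = 14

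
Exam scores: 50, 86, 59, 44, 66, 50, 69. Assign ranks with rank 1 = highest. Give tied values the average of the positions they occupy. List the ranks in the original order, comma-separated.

5.5, 1, 4, 7, 3, 5.5, 2

Sorted (descending): 86, 69, 66, 59, 50, 50, 44
The 2 values of 50 occupy positions 5–6 → average rank (5+6)/2 = 5.5.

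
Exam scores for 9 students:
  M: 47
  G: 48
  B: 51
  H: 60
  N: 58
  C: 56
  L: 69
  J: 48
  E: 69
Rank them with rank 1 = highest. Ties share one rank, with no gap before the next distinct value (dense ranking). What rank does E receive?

1

Sorted (descending): 69, 69, 60, 58, 56, 51, 48, 48, 47
The 2 values of 69 share dense rank 1.
The 2 values of 48 share dense rank 6.
Remaining distinct values take the next consecutive integers.
E has value 69 → rank 1.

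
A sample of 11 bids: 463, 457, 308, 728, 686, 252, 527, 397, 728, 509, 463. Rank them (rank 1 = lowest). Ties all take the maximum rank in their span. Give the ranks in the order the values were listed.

6, 4, 2, 11, 9, 1, 8, 3, 11, 7, 6

Sorted (ascending): 252, 308, 397, 457, 463, 463, 509, 527, 686, 728, 728
The 2 values of 463 occupy positions 5–6 → each gets rank 6.
The 2 values of 728 occupy positions 10–11 → each gets rank 11.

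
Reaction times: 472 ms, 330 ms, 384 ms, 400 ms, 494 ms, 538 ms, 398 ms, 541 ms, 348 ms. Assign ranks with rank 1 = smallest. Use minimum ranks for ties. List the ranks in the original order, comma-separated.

Sorted (ascending): 330, 348, 384, 398, 400, 472, 494, 538, 541
No ties — each value takes its position as its rank.

6, 1, 3, 5, 7, 8, 4, 9, 2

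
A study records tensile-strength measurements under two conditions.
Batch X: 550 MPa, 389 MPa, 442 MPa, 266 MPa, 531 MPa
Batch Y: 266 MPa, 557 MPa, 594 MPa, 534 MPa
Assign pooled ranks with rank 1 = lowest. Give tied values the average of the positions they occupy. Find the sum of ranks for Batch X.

20.5

Sorted (ascending): 266, 266, 389, 442, 531, 534, 550, 557, 594
The 2 values of 266 occupy positions 1–2 → average rank (1+2)/2 = 1.5.
Batch X values → pooled ranks: 550→7, 389→3, 442→4, 266→1.5, 531→5
Rank sum = 7 + 3 + 4 + 1.5 + 5 = 20.5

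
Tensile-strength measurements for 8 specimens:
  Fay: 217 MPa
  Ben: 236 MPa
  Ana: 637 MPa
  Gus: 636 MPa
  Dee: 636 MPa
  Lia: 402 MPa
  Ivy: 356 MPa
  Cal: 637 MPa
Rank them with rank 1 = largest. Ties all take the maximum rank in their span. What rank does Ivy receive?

Sorted (descending): 637, 637, 636, 636, 402, 356, 236, 217
The 2 values of 637 occupy positions 1–2 → each gets rank 2.
The 2 values of 636 occupy positions 3–4 → each gets rank 4.
Ivy has value 356 MPa → rank 6.

6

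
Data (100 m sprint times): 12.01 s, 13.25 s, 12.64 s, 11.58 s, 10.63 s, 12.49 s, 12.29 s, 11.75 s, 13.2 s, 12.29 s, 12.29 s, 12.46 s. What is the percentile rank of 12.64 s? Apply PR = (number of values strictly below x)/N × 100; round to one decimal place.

N = 12.
Strictly below 12.64: 9. Equal to 12.64: 1.
PR = 9/12 × 100 = 75.0

75.0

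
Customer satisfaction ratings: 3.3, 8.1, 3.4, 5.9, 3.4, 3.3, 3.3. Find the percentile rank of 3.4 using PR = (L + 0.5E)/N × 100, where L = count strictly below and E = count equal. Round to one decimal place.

N = 7.
Strictly below 3.4: 3. Equal to 3.4: 2.
PR = (3 + 0.5·2)/7 × 100 = 57.1

57.1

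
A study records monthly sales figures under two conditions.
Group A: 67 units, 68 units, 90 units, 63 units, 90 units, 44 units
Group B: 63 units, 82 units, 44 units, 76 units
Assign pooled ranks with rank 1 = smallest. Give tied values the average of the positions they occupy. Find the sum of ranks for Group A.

Sorted (ascending): 44, 44, 63, 63, 67, 68, 76, 82, 90, 90
The 2 values of 44 occupy positions 1–2 → average rank (1+2)/2 = 1.5.
The 2 values of 63 occupy positions 3–4 → average rank (3+4)/2 = 3.5.
The 2 values of 90 occupy positions 9–10 → average rank (9+10)/2 = 9.5.
Group A values → pooled ranks: 67→5, 68→6, 90→9.5, 63→3.5, 90→9.5, 44→1.5
Rank sum = 5 + 6 + 9.5 + 3.5 + 9.5 + 1.5 = 35

35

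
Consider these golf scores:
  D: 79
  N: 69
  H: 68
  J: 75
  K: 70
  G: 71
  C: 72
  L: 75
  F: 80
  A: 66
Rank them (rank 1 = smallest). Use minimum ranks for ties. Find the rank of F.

Sorted (ascending): 66, 68, 69, 70, 71, 72, 75, 75, 79, 80
The 2 values of 75 occupy positions 7–8 → each gets rank 7.
F has value 80 → rank 10.

10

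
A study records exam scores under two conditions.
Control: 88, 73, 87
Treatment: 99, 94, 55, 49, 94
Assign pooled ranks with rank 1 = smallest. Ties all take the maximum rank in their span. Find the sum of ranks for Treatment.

25

Sorted (ascending): 49, 55, 73, 87, 88, 94, 94, 99
The 2 values of 94 occupy positions 6–7 → each gets rank 7.
Treatment values → pooled ranks: 99→8, 94→7, 55→2, 49→1, 94→7
Rank sum = 8 + 7 + 2 + 1 + 7 = 25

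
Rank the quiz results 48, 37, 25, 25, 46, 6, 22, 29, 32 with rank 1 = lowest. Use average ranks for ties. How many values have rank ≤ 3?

Sorted (ascending): 6, 22, 25, 25, 29, 32, 37, 46, 48
The 2 values of 25 occupy positions 3–4 → average rank (3+4)/2 = 3.5.
Ranks ≤ 3: {1, 2} → 2 values.

2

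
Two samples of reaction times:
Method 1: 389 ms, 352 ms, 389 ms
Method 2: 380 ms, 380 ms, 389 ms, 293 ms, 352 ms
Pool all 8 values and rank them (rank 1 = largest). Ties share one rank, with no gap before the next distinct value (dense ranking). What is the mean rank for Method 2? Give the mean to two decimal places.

Sorted (descending): 389, 389, 389, 380, 380, 352, 352, 293
The 3 values of 389 share dense rank 1.
The 2 values of 380 share dense rank 2.
The 2 values of 352 share dense rank 3.
Remaining distinct values take the next consecutive integers.
Method 2 values → pooled ranks: 380→2, 380→2, 389→1, 293→4, 352→3
Mean rank = (2 + 2 + 1 + 4 + 3) / 5 = 2.40

2.40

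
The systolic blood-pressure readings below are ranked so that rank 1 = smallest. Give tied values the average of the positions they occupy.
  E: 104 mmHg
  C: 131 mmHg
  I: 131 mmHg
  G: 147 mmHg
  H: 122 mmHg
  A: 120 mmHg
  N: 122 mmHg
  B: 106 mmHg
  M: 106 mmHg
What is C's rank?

Sorted (ascending): 104, 106, 106, 120, 122, 122, 131, 131, 147
The 2 values of 106 occupy positions 2–3 → average rank (2+3)/2 = 2.5.
The 2 values of 122 occupy positions 5–6 → average rank (5+6)/2 = 5.5.
The 2 values of 131 occupy positions 7–8 → average rank (7+8)/2 = 7.5.
C has value 131 mmHg → rank 7.5.

7.5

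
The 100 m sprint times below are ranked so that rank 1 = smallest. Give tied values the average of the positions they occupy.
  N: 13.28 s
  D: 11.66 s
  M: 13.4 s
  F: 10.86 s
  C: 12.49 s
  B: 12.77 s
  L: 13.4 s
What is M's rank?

Sorted (ascending): 10.86, 11.66, 12.49, 12.77, 13.28, 13.4, 13.4
The 2 values of 13.4 occupy positions 6–7 → average rank (6+7)/2 = 6.5.
M has value 13.4 s → rank 6.5.

6.5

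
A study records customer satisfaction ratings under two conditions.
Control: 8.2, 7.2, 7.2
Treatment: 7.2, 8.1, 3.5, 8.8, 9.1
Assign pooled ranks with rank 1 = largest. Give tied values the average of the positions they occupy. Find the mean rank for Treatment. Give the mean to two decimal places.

4.20

Sorted (descending): 9.1, 8.8, 8.2, 8.1, 7.2, 7.2, 7.2, 3.5
The 3 values of 7.2 occupy positions 5–7 → average rank 6.
Treatment values → pooled ranks: 7.2→6, 8.1→4, 3.5→8, 8.8→2, 9.1→1
Mean rank = (6 + 4 + 8 + 2 + 1) / 5 = 4.20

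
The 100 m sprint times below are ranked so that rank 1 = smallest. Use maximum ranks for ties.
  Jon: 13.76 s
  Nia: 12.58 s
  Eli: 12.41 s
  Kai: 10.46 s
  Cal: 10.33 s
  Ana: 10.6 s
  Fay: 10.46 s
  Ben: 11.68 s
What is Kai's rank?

3

Sorted (ascending): 10.33, 10.46, 10.46, 10.6, 11.68, 12.41, 12.58, 13.76
The 2 values of 10.46 occupy positions 2–3 → each gets rank 3.
Kai has value 10.46 s → rank 3.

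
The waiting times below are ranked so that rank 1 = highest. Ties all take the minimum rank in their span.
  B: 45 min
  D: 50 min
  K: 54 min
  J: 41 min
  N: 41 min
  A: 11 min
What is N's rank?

Sorted (descending): 54, 50, 45, 41, 41, 11
The 2 values of 41 occupy positions 4–5 → each gets rank 4.
N has value 41 min → rank 4.

4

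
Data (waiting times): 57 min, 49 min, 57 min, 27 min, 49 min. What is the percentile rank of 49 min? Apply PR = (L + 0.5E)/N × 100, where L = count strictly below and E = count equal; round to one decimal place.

N = 5.
Strictly below 49: 1. Equal to 49: 2.
PR = (1 + 0.5·2)/5 × 100 = 40.0

40.0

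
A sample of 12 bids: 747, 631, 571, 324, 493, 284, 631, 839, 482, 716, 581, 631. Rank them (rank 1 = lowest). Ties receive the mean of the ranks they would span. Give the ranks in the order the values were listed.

Sorted (ascending): 284, 324, 482, 493, 571, 581, 631, 631, 631, 716, 747, 839
The 3 values of 631 occupy positions 7–9 → average rank 8.

11, 8, 5, 2, 4, 1, 8, 12, 3, 10, 6, 8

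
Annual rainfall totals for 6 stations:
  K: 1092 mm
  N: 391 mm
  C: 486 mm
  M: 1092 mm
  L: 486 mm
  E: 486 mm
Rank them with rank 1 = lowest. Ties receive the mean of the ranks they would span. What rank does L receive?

3

Sorted (ascending): 391, 486, 486, 486, 1092, 1092
The 3 values of 486 occupy positions 2–4 → average rank 3.
The 2 values of 1092 occupy positions 5–6 → average rank (5+6)/2 = 5.5.
L has value 486 mm → rank 3.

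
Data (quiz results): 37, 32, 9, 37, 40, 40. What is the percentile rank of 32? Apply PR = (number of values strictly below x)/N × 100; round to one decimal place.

N = 6.
Strictly below 32: 1. Equal to 32: 1.
PR = 1/6 × 100 = 16.7

16.7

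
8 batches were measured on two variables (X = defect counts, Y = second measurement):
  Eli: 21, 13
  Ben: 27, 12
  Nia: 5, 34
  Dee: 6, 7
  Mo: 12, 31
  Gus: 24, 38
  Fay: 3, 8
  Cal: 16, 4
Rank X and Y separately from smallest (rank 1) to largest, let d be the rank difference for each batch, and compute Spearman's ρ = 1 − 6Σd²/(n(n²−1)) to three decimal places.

Ranks of variable 1: 6, 8, 2, 3, 4, 7, 1, 5
Ranks of variable 2: 5, 4, 7, 2, 6, 8, 3, 1
d = r₁ − r₂: 1, 4, -5, 1, -2, -1, -2, 4
d²: 1, 16, 25, 1, 4, 1, 4, 16; Σd² = 68
ρ = 1 − 6·68/(8·63) = 1 − 408/504 = 0.190

0.190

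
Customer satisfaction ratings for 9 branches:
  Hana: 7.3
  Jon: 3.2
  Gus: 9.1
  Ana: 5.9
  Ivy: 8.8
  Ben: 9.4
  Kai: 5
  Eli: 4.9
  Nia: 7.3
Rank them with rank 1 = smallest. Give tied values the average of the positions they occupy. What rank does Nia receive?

Sorted (ascending): 3.2, 4.9, 5, 5.9, 7.3, 7.3, 8.8, 9.1, 9.4
The 2 values of 7.3 occupy positions 5–6 → average rank (5+6)/2 = 5.5.
Nia has value 7.3 → rank 5.5.

5.5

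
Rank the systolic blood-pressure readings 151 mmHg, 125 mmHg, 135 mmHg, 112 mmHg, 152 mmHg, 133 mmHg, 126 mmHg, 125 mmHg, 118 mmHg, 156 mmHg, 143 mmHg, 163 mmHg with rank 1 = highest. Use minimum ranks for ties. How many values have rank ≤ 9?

Sorted (descending): 163, 156, 152, 151, 143, 135, 133, 126, 125, 125, 118, 112
The 2 values of 125 occupy positions 9–10 → each gets rank 9.
Ranks ≤ 9: {1, 2, 3, 4, 5, 6, 7, 8, 9, 9} → 10 values.

10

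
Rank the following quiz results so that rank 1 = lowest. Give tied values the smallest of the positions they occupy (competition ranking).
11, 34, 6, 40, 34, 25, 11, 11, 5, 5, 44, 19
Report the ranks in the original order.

Sorted (ascending): 5, 5, 6, 11, 11, 11, 19, 25, 34, 34, 40, 44
The 2 values of 5 occupy positions 1–2 → each gets rank 1.
The 3 values of 11 occupy positions 4–6 → each gets rank 4.
The 2 values of 34 occupy positions 9–10 → each gets rank 9.

4, 9, 3, 11, 9, 8, 4, 4, 1, 1, 12, 7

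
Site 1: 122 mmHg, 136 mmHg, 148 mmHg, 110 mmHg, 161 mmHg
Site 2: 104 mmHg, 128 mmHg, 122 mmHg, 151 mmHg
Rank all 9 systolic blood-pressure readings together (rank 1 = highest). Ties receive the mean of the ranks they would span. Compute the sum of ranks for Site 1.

22.5

Sorted (descending): 161, 151, 148, 136, 128, 122, 122, 110, 104
The 2 values of 122 occupy positions 6–7 → average rank (6+7)/2 = 6.5.
Site 1 values → pooled ranks: 122→6.5, 136→4, 148→3, 110→8, 161→1
Rank sum = 6.5 + 4 + 3 + 8 + 1 = 22.5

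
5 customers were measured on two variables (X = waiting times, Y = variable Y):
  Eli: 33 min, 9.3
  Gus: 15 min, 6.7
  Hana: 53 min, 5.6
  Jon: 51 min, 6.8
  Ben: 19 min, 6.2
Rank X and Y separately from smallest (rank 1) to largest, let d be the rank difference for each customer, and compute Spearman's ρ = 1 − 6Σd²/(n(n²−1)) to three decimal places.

-0.200

Ranks of variable 1: 3, 1, 5, 4, 2
Ranks of variable 2: 5, 3, 1, 4, 2
d = r₁ − r₂: -2, -2, 4, 0, 0
d²: 4, 4, 16, 0, 0; Σd² = 24
ρ = 1 − 6·24/(5·24) = 1 − 144/120 = -0.200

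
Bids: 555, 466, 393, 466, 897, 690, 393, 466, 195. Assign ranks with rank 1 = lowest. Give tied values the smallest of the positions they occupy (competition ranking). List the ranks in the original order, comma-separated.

Sorted (ascending): 195, 393, 393, 466, 466, 466, 555, 690, 897
The 2 values of 393 occupy positions 2–3 → each gets rank 2.
The 3 values of 466 occupy positions 4–6 → each gets rank 4.

7, 4, 2, 4, 9, 8, 2, 4, 1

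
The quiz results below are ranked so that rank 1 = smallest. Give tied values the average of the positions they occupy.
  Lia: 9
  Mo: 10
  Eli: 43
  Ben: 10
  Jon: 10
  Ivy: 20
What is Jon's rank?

Sorted (ascending): 9, 10, 10, 10, 20, 43
The 3 values of 10 occupy positions 2–4 → average rank 3.
Jon has value 10 → rank 3.

3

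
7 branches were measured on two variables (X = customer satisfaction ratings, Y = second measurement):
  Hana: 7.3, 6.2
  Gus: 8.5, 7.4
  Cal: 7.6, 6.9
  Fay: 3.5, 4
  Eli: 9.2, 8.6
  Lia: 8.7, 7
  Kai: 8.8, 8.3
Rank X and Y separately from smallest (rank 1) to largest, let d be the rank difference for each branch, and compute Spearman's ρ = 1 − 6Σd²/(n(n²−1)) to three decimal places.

0.964

Ranks of variable 1: 2, 4, 3, 1, 7, 5, 6
Ranks of variable 2: 2, 5, 3, 1, 7, 4, 6
d = r₁ − r₂: 0, -1, 0, 0, 0, 1, 0
d²: 0, 1, 0, 0, 0, 1, 0; Σd² = 2
ρ = 1 − 6·2/(7·48) = 1 − 12/336 = 0.964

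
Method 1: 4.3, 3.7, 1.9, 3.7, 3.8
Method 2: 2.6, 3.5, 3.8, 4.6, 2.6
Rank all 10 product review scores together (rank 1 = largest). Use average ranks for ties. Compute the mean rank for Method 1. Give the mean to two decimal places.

Sorted (descending): 4.6, 4.3, 3.8, 3.8, 3.7, 3.7, 3.5, 2.6, 2.6, 1.9
The 2 values of 3.8 occupy positions 3–4 → average rank (3+4)/2 = 3.5.
The 2 values of 3.7 occupy positions 5–6 → average rank (5+6)/2 = 5.5.
The 2 values of 2.6 occupy positions 8–9 → average rank (8+9)/2 = 8.5.
Method 1 values → pooled ranks: 4.3→2, 3.7→5.5, 1.9→10, 3.7→5.5, 3.8→3.5
Mean rank = (2 + 5.5 + 10 + 5.5 + 3.5) / 5 = 5.30

5.30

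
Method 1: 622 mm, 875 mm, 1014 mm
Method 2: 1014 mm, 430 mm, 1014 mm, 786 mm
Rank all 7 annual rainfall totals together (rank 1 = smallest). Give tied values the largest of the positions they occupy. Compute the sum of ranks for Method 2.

18

Sorted (ascending): 430, 622, 786, 875, 1014, 1014, 1014
The 3 values of 1014 occupy positions 5–7 → each gets rank 7.
Method 2 values → pooled ranks: 1014→7, 430→1, 1014→7, 786→3
Rank sum = 7 + 1 + 7 + 3 = 18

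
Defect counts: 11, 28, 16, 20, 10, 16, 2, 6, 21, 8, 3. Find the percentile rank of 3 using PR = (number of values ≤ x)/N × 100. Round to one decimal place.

18.2

N = 11.
Strictly below 3: 1. Equal to 3: 1.
PR = 2/11 × 100 = 18.2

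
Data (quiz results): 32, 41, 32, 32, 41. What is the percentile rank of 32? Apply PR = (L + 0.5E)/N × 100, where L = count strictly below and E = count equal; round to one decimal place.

N = 5.
Strictly below 32: 0. Equal to 32: 3.
PR = (0 + 0.5·3)/5 × 100 = 30.0

30.0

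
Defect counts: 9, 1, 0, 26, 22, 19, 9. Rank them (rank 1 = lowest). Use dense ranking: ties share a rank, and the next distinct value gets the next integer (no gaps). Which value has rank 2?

Sorted (ascending): 0, 1, 9, 9, 19, 22, 26
The 2 values of 9 share dense rank 3.
Remaining distinct values take the next consecutive integers.
Rank 2 → value 1.

1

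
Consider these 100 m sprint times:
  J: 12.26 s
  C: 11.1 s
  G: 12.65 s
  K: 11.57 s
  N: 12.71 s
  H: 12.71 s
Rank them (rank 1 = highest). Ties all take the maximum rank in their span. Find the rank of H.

Sorted (descending): 12.71, 12.71, 12.65, 12.26, 11.57, 11.1
The 2 values of 12.71 occupy positions 1–2 → each gets rank 2.
H has value 12.71 s → rank 2.

2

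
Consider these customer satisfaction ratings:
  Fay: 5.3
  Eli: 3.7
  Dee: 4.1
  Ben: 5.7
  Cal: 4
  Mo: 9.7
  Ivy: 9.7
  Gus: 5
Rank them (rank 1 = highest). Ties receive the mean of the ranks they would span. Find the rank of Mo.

1.5

Sorted (descending): 9.7, 9.7, 5.7, 5.3, 5, 4.1, 4, 3.7
The 2 values of 9.7 occupy positions 1–2 → average rank (1+2)/2 = 1.5.
Mo has value 9.7 → rank 1.5.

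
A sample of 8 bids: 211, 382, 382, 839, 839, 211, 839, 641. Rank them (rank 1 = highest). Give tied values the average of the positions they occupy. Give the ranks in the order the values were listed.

Sorted (descending): 839, 839, 839, 641, 382, 382, 211, 211
The 3 values of 839 occupy positions 1–3 → average rank 2.
The 2 values of 382 occupy positions 5–6 → average rank (5+6)/2 = 5.5.
The 2 values of 211 occupy positions 7–8 → average rank (7+8)/2 = 7.5.

7.5, 5.5, 5.5, 2, 2, 7.5, 2, 4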